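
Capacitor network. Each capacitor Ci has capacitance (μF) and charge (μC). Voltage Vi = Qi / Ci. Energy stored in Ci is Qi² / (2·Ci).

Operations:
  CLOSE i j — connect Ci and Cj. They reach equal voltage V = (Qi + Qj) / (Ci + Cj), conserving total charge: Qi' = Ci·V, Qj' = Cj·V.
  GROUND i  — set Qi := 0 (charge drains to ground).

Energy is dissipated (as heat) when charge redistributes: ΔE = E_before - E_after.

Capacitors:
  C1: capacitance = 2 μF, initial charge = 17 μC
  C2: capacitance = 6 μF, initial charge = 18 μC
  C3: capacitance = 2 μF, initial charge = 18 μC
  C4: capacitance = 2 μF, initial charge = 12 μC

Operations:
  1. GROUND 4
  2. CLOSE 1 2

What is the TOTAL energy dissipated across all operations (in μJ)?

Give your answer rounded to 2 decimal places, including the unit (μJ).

Answer: 58.69 μJ

Derivation:
Initial: C1(2μF, Q=17μC, V=8.50V), C2(6μF, Q=18μC, V=3.00V), C3(2μF, Q=18μC, V=9.00V), C4(2μF, Q=12μC, V=6.00V)
Op 1: GROUND 4: Q4=0; energy lost=36.000
Op 2: CLOSE 1-2: Q_total=35.00, C_total=8.00, V=4.38; Q1=8.75, Q2=26.25; dissipated=22.688
Total dissipated: 58.688 μJ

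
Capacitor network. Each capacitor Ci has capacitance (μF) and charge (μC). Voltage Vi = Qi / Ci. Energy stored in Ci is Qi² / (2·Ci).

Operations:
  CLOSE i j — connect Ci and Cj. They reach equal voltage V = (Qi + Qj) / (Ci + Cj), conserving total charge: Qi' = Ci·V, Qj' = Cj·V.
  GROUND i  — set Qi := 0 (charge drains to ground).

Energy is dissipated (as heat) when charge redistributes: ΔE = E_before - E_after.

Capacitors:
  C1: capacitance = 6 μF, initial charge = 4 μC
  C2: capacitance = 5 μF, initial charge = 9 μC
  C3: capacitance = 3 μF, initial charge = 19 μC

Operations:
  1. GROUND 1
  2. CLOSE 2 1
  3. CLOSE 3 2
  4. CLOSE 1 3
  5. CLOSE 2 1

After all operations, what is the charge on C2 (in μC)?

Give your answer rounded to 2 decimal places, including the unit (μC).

Answer: 10.67 μC

Derivation:
Initial: C1(6μF, Q=4μC, V=0.67V), C2(5μF, Q=9μC, V=1.80V), C3(3μF, Q=19μC, V=6.33V)
Op 1: GROUND 1: Q1=0; energy lost=1.333
Op 2: CLOSE 2-1: Q_total=9.00, C_total=11.00, V=0.82; Q2=4.09, Q1=4.91; dissipated=4.418
Op 3: CLOSE 3-2: Q_total=23.09, C_total=8.00, V=2.89; Q3=8.66, Q2=14.43; dissipated=28.516
Op 4: CLOSE 1-3: Q_total=13.57, C_total=9.00, V=1.51; Q1=9.05, Q3=4.52; dissipated=4.277
Op 5: CLOSE 2-1: Q_total=23.48, C_total=11.00, V=2.13; Q2=10.67, Q1=12.81; dissipated=2.592
Final charges: Q1=12.81, Q2=10.67, Q3=4.52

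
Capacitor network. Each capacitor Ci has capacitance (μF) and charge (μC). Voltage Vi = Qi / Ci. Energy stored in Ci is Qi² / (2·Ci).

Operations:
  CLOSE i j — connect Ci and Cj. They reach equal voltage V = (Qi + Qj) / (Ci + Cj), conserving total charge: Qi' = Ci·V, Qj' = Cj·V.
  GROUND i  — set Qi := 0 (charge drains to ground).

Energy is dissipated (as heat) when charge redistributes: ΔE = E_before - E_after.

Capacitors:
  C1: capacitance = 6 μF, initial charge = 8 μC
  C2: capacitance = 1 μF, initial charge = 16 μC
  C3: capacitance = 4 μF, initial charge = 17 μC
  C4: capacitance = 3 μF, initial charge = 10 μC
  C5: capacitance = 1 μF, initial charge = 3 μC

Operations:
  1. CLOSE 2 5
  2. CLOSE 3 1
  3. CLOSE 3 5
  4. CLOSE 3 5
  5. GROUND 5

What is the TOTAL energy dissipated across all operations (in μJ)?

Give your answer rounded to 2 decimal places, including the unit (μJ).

Answer: 79.66 μJ

Derivation:
Initial: C1(6μF, Q=8μC, V=1.33V), C2(1μF, Q=16μC, V=16.00V), C3(4μF, Q=17μC, V=4.25V), C4(3μF, Q=10μC, V=3.33V), C5(1μF, Q=3μC, V=3.00V)
Op 1: CLOSE 2-5: Q_total=19.00, C_total=2.00, V=9.50; Q2=9.50, Q5=9.50; dissipated=42.250
Op 2: CLOSE 3-1: Q_total=25.00, C_total=10.00, V=2.50; Q3=10.00, Q1=15.00; dissipated=10.208
Op 3: CLOSE 3-5: Q_total=19.50, C_total=5.00, V=3.90; Q3=15.60, Q5=3.90; dissipated=19.600
Op 4: CLOSE 3-5: Q_total=19.50, C_total=5.00, V=3.90; Q3=15.60, Q5=3.90; dissipated=0.000
Op 5: GROUND 5: Q5=0; energy lost=7.605
Total dissipated: 79.663 μJ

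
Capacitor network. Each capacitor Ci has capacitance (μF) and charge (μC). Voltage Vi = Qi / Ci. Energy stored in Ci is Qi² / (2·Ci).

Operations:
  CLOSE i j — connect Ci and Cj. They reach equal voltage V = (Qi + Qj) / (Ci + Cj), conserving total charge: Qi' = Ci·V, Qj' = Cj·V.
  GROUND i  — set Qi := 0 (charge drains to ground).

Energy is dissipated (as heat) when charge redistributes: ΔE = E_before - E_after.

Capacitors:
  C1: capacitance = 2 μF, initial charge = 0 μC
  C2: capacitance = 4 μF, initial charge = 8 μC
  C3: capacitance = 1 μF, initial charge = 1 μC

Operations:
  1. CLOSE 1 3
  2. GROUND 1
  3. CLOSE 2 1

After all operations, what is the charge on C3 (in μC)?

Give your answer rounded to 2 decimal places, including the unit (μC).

Initial: C1(2μF, Q=0μC, V=0.00V), C2(4μF, Q=8μC, V=2.00V), C3(1μF, Q=1μC, V=1.00V)
Op 1: CLOSE 1-3: Q_total=1.00, C_total=3.00, V=0.33; Q1=0.67, Q3=0.33; dissipated=0.333
Op 2: GROUND 1: Q1=0; energy lost=0.111
Op 3: CLOSE 2-1: Q_total=8.00, C_total=6.00, V=1.33; Q2=5.33, Q1=2.67; dissipated=2.667
Final charges: Q1=2.67, Q2=5.33, Q3=0.33

Answer: 0.33 μC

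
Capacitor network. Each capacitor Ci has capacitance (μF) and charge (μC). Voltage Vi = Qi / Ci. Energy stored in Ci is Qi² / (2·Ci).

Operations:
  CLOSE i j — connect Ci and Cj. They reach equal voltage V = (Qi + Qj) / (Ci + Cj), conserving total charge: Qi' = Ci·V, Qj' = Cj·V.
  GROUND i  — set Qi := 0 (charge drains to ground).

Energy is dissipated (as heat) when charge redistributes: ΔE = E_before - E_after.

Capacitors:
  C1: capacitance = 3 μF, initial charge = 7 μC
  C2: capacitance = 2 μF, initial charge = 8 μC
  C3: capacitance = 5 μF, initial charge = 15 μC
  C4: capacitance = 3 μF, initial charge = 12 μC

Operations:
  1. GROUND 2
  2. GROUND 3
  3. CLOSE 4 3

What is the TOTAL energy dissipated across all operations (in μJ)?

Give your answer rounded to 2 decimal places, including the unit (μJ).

Answer: 53.50 μJ

Derivation:
Initial: C1(3μF, Q=7μC, V=2.33V), C2(2μF, Q=8μC, V=4.00V), C3(5μF, Q=15μC, V=3.00V), C4(3μF, Q=12μC, V=4.00V)
Op 1: GROUND 2: Q2=0; energy lost=16.000
Op 2: GROUND 3: Q3=0; energy lost=22.500
Op 3: CLOSE 4-3: Q_total=12.00, C_total=8.00, V=1.50; Q4=4.50, Q3=7.50; dissipated=15.000
Total dissipated: 53.500 μJ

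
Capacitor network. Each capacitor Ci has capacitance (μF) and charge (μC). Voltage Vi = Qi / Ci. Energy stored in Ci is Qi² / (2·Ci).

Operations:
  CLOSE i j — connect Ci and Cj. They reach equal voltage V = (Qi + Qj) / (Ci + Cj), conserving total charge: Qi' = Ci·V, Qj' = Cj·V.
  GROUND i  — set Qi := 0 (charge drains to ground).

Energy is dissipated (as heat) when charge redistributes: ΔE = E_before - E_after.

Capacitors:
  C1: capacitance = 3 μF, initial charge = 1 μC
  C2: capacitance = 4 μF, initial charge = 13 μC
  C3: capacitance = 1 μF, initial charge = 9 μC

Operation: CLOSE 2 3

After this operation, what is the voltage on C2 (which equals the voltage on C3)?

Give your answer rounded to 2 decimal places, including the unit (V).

Initial: C1(3μF, Q=1μC, V=0.33V), C2(4μF, Q=13μC, V=3.25V), C3(1μF, Q=9μC, V=9.00V)
Op 1: CLOSE 2-3: Q_total=22.00, C_total=5.00, V=4.40; Q2=17.60, Q3=4.40; dissipated=13.225

Answer: 4.40 V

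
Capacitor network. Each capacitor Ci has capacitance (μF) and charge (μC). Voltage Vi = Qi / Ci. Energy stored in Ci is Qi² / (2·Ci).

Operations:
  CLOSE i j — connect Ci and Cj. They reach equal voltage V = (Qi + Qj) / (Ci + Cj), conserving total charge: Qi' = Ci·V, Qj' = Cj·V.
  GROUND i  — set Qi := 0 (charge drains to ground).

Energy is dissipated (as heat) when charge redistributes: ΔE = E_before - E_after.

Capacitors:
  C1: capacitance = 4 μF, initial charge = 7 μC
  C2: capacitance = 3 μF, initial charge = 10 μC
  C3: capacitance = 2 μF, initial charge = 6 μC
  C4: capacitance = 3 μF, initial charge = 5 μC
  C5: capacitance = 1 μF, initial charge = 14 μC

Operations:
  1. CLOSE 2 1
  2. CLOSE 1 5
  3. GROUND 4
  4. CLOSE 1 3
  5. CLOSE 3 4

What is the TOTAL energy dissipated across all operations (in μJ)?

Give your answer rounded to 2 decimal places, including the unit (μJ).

Initial: C1(4μF, Q=7μC, V=1.75V), C2(3μF, Q=10μC, V=3.33V), C3(2μF, Q=6μC, V=3.00V), C4(3μF, Q=5μC, V=1.67V), C5(1μF, Q=14μC, V=14.00V)
Op 1: CLOSE 2-1: Q_total=17.00, C_total=7.00, V=2.43; Q2=7.29, Q1=9.71; dissipated=2.149
Op 2: CLOSE 1-5: Q_total=23.71, C_total=5.00, V=4.74; Q1=18.97, Q5=4.74; dissipated=53.559
Op 3: GROUND 4: Q4=0; energy lost=4.167
Op 4: CLOSE 1-3: Q_total=24.97, C_total=6.00, V=4.16; Q1=16.65, Q3=8.32; dissipated=2.025
Op 5: CLOSE 3-4: Q_total=8.32, C_total=5.00, V=1.66; Q3=3.33, Q4=4.99; dissipated=10.393
Total dissipated: 72.293 μJ

Answer: 72.29 μJ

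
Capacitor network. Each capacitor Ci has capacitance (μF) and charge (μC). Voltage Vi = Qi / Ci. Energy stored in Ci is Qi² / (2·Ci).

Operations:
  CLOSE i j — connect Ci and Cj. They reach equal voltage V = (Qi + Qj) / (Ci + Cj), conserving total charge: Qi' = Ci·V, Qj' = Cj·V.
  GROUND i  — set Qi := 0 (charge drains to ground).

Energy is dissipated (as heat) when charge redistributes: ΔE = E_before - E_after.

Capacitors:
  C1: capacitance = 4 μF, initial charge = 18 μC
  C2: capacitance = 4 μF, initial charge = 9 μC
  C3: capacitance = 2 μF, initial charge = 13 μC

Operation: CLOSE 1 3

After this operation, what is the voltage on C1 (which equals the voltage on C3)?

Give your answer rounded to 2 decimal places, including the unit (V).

Answer: 5.17 V

Derivation:
Initial: C1(4μF, Q=18μC, V=4.50V), C2(4μF, Q=9μC, V=2.25V), C3(2μF, Q=13μC, V=6.50V)
Op 1: CLOSE 1-3: Q_total=31.00, C_total=6.00, V=5.17; Q1=20.67, Q3=10.33; dissipated=2.667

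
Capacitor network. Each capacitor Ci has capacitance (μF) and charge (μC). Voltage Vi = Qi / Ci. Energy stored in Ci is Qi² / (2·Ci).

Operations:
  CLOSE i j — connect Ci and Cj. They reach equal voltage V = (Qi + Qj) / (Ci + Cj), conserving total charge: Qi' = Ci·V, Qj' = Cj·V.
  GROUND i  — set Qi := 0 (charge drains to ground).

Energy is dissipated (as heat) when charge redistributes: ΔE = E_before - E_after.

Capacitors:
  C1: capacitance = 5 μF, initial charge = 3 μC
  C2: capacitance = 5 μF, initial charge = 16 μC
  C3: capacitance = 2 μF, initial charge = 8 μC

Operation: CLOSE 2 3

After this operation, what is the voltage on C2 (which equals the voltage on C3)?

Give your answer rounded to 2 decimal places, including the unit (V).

Answer: 3.43 V

Derivation:
Initial: C1(5μF, Q=3μC, V=0.60V), C2(5μF, Q=16μC, V=3.20V), C3(2μF, Q=8μC, V=4.00V)
Op 1: CLOSE 2-3: Q_total=24.00, C_total=7.00, V=3.43; Q2=17.14, Q3=6.86; dissipated=0.457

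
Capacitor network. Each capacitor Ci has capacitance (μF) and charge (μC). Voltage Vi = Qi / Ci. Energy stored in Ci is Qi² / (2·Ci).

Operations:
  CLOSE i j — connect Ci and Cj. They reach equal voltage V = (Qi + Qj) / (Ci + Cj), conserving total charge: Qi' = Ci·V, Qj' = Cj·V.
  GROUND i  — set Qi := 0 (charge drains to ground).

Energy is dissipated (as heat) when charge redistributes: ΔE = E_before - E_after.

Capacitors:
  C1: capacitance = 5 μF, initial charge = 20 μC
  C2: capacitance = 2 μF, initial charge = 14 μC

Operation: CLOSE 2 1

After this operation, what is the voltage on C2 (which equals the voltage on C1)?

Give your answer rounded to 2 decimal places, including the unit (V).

Initial: C1(5μF, Q=20μC, V=4.00V), C2(2μF, Q=14μC, V=7.00V)
Op 1: CLOSE 2-1: Q_total=34.00, C_total=7.00, V=4.86; Q2=9.71, Q1=24.29; dissipated=6.429

Answer: 4.86 V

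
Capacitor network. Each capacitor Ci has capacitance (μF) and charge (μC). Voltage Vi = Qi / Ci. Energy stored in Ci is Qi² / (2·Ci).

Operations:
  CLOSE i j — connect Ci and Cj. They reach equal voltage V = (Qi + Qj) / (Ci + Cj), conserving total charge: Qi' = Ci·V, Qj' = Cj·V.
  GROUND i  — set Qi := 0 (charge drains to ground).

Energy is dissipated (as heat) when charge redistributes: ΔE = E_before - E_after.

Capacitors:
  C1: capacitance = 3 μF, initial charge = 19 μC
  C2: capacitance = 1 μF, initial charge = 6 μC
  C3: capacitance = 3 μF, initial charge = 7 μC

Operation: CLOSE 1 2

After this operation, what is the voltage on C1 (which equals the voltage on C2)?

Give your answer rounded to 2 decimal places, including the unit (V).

Answer: 6.25 V

Derivation:
Initial: C1(3μF, Q=19μC, V=6.33V), C2(1μF, Q=6μC, V=6.00V), C3(3μF, Q=7μC, V=2.33V)
Op 1: CLOSE 1-2: Q_total=25.00, C_total=4.00, V=6.25; Q1=18.75, Q2=6.25; dissipated=0.042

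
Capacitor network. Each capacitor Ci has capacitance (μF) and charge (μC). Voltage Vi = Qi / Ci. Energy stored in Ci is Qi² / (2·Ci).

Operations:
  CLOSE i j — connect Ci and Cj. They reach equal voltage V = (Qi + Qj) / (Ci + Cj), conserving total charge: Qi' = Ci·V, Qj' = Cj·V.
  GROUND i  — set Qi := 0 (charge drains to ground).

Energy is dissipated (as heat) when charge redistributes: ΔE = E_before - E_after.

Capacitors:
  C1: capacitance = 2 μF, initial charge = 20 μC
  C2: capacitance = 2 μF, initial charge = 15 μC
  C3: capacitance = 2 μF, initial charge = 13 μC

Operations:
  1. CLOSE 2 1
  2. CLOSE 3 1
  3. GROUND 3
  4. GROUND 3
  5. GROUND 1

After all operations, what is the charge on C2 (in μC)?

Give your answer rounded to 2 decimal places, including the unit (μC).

Initial: C1(2μF, Q=20μC, V=10.00V), C2(2μF, Q=15μC, V=7.50V), C3(2μF, Q=13μC, V=6.50V)
Op 1: CLOSE 2-1: Q_total=35.00, C_total=4.00, V=8.75; Q2=17.50, Q1=17.50; dissipated=3.125
Op 2: CLOSE 3-1: Q_total=30.50, C_total=4.00, V=7.62; Q3=15.25, Q1=15.25; dissipated=2.531
Op 3: GROUND 3: Q3=0; energy lost=58.141
Op 4: GROUND 3: Q3=0; energy lost=0.000
Op 5: GROUND 1: Q1=0; energy lost=58.141
Final charges: Q1=0.00, Q2=17.50, Q3=0.00

Answer: 17.50 μC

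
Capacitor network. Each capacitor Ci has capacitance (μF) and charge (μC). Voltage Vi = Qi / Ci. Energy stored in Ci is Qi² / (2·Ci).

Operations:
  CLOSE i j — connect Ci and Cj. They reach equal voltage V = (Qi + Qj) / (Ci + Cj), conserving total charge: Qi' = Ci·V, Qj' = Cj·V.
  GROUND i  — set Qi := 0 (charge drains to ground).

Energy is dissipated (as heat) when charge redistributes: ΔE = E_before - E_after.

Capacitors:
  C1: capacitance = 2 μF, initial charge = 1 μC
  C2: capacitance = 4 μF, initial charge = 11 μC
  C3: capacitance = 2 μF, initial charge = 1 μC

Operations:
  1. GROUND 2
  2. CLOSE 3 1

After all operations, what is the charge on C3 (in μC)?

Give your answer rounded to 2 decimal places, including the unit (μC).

Initial: C1(2μF, Q=1μC, V=0.50V), C2(4μF, Q=11μC, V=2.75V), C3(2μF, Q=1μC, V=0.50V)
Op 1: GROUND 2: Q2=0; energy lost=15.125
Op 2: CLOSE 3-1: Q_total=2.00, C_total=4.00, V=0.50; Q3=1.00, Q1=1.00; dissipated=0.000
Final charges: Q1=1.00, Q2=0.00, Q3=1.00

Answer: 1.00 μC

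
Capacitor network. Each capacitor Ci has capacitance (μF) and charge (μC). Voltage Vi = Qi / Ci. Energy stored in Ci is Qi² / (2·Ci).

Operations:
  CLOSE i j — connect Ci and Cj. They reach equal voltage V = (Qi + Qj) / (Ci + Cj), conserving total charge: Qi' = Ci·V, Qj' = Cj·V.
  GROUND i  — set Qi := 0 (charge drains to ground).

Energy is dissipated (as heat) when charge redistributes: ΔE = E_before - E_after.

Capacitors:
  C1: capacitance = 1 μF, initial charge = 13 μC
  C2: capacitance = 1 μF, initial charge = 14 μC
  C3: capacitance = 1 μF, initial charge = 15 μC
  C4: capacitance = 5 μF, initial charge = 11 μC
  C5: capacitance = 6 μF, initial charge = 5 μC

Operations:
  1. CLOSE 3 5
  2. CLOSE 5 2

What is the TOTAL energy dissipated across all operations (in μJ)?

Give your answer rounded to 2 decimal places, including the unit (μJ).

Answer: 139.22 μJ

Derivation:
Initial: C1(1μF, Q=13μC, V=13.00V), C2(1μF, Q=14μC, V=14.00V), C3(1μF, Q=15μC, V=15.00V), C4(5μF, Q=11μC, V=2.20V), C5(6μF, Q=5μC, V=0.83V)
Op 1: CLOSE 3-5: Q_total=20.00, C_total=7.00, V=2.86; Q3=2.86, Q5=17.14; dissipated=86.012
Op 2: CLOSE 5-2: Q_total=31.14, C_total=7.00, V=4.45; Q5=26.69, Q2=4.45; dissipated=53.213
Total dissipated: 139.225 μJ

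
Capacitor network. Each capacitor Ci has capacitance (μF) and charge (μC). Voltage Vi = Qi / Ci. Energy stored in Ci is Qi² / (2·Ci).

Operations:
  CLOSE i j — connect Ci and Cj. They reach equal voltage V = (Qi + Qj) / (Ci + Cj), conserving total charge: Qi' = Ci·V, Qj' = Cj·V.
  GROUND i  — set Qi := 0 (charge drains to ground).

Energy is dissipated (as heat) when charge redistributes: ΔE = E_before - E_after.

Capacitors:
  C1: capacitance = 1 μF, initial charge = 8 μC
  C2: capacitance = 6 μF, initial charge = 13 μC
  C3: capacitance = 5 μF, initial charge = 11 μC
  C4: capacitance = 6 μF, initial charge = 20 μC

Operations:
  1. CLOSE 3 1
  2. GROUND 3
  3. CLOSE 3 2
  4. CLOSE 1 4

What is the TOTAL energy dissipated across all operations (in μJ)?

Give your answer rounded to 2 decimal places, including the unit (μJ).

Initial: C1(1μF, Q=8μC, V=8.00V), C2(6μF, Q=13μC, V=2.17V), C3(5μF, Q=11μC, V=2.20V), C4(6μF, Q=20μC, V=3.33V)
Op 1: CLOSE 3-1: Q_total=19.00, C_total=6.00, V=3.17; Q3=15.83, Q1=3.17; dissipated=14.017
Op 2: GROUND 3: Q3=0; energy lost=25.069
Op 3: CLOSE 3-2: Q_total=13.00, C_total=11.00, V=1.18; Q3=5.91, Q2=7.09; dissipated=6.402
Op 4: CLOSE 1-4: Q_total=23.17, C_total=7.00, V=3.31; Q1=3.31, Q4=19.86; dissipated=0.012
Total dissipated: 45.500 μJ

Answer: 45.50 μJ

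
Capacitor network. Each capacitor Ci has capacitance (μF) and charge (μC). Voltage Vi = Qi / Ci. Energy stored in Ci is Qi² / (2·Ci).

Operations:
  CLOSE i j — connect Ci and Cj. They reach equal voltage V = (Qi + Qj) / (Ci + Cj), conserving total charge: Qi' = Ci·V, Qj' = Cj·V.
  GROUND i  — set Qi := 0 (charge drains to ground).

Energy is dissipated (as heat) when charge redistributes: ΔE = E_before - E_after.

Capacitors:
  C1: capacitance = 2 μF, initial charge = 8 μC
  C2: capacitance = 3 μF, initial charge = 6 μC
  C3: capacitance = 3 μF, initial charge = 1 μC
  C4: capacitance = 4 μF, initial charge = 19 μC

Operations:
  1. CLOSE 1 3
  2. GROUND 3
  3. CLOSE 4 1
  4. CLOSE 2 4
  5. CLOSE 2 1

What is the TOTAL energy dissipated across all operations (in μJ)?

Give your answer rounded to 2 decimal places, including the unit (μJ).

Answer: 21.75 μJ

Derivation:
Initial: C1(2μF, Q=8μC, V=4.00V), C2(3μF, Q=6μC, V=2.00V), C3(3μF, Q=1μC, V=0.33V), C4(4μF, Q=19μC, V=4.75V)
Op 1: CLOSE 1-3: Q_total=9.00, C_total=5.00, V=1.80; Q1=3.60, Q3=5.40; dissipated=8.067
Op 2: GROUND 3: Q3=0; energy lost=4.860
Op 3: CLOSE 4-1: Q_total=22.60, C_total=6.00, V=3.77; Q4=15.07, Q1=7.53; dissipated=5.802
Op 4: CLOSE 2-4: Q_total=21.07, C_total=7.00, V=3.01; Q2=9.03, Q4=12.04; dissipated=2.675
Op 5: CLOSE 2-1: Q_total=16.56, C_total=5.00, V=3.31; Q2=9.94, Q1=6.62; dissipated=0.344
Total dissipated: 21.748 μJ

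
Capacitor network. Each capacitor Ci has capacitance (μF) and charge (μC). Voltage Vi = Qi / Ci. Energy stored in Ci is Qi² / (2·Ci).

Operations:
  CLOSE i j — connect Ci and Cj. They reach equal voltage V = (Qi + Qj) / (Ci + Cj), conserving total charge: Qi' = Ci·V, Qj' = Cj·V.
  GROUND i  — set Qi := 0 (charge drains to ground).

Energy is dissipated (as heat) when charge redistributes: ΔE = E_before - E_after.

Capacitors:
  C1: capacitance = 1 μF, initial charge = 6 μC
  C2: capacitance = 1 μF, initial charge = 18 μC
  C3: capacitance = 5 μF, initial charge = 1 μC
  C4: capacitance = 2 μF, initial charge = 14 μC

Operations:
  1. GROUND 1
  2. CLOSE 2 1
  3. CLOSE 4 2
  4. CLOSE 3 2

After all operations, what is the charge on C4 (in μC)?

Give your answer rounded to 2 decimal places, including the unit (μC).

Initial: C1(1μF, Q=6μC, V=6.00V), C2(1μF, Q=18μC, V=18.00V), C3(5μF, Q=1μC, V=0.20V), C4(2μF, Q=14μC, V=7.00V)
Op 1: GROUND 1: Q1=0; energy lost=18.000
Op 2: CLOSE 2-1: Q_total=18.00, C_total=2.00, V=9.00; Q2=9.00, Q1=9.00; dissipated=81.000
Op 3: CLOSE 4-2: Q_total=23.00, C_total=3.00, V=7.67; Q4=15.33, Q2=7.67; dissipated=1.333
Op 4: CLOSE 3-2: Q_total=8.67, C_total=6.00, V=1.44; Q3=7.22, Q2=1.44; dissipated=23.230
Final charges: Q1=9.00, Q2=1.44, Q3=7.22, Q4=15.33

Answer: 15.33 μC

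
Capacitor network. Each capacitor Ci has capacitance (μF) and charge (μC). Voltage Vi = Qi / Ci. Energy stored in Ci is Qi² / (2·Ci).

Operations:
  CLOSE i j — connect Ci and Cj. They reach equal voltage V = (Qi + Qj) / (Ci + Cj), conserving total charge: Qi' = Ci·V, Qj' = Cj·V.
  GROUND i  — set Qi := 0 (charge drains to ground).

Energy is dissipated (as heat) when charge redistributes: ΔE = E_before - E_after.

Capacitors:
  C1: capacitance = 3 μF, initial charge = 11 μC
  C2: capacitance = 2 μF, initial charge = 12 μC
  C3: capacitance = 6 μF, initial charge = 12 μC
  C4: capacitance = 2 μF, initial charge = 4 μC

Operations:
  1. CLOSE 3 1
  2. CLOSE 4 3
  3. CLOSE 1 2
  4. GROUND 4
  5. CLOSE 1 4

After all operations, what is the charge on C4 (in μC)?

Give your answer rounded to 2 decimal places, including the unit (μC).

Initial: C1(3μF, Q=11μC, V=3.67V), C2(2μF, Q=12μC, V=6.00V), C3(6μF, Q=12μC, V=2.00V), C4(2μF, Q=4μC, V=2.00V)
Op 1: CLOSE 3-1: Q_total=23.00, C_total=9.00, V=2.56; Q3=15.33, Q1=7.67; dissipated=2.778
Op 2: CLOSE 4-3: Q_total=19.33, C_total=8.00, V=2.42; Q4=4.83, Q3=14.50; dissipated=0.231
Op 3: CLOSE 1-2: Q_total=19.67, C_total=5.00, V=3.93; Q1=11.80, Q2=7.87; dissipated=7.119
Op 4: GROUND 4: Q4=0; energy lost=5.840
Op 5: CLOSE 1-4: Q_total=11.80, C_total=5.00, V=2.36; Q1=7.08, Q4=4.72; dissipated=9.283
Final charges: Q1=7.08, Q2=7.87, Q3=14.50, Q4=4.72

Answer: 4.72 μC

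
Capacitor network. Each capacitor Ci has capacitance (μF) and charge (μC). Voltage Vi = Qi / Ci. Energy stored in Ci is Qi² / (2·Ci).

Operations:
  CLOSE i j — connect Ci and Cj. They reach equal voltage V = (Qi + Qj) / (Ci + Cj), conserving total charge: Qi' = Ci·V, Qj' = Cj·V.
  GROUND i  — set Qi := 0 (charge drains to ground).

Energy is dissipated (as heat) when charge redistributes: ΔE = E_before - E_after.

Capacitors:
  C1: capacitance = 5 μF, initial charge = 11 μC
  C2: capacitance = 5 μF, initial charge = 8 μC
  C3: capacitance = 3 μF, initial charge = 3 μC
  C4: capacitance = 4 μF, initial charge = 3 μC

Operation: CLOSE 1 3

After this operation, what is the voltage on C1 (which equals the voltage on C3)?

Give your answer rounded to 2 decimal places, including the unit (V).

Initial: C1(5μF, Q=11μC, V=2.20V), C2(5μF, Q=8μC, V=1.60V), C3(3μF, Q=3μC, V=1.00V), C4(4μF, Q=3μC, V=0.75V)
Op 1: CLOSE 1-3: Q_total=14.00, C_total=8.00, V=1.75; Q1=8.75, Q3=5.25; dissipated=1.350

Answer: 1.75 V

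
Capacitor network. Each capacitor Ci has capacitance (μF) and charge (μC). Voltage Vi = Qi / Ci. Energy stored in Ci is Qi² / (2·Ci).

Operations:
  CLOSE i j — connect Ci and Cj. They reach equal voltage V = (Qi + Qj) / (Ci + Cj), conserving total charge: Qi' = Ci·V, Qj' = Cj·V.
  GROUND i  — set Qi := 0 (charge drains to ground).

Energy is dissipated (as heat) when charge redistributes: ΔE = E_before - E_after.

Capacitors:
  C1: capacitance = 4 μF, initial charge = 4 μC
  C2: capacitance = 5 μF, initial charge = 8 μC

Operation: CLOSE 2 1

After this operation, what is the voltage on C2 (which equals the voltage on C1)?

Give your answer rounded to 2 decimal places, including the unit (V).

Answer: 1.33 V

Derivation:
Initial: C1(4μF, Q=4μC, V=1.00V), C2(5μF, Q=8μC, V=1.60V)
Op 1: CLOSE 2-1: Q_total=12.00, C_total=9.00, V=1.33; Q2=6.67, Q1=5.33; dissipated=0.400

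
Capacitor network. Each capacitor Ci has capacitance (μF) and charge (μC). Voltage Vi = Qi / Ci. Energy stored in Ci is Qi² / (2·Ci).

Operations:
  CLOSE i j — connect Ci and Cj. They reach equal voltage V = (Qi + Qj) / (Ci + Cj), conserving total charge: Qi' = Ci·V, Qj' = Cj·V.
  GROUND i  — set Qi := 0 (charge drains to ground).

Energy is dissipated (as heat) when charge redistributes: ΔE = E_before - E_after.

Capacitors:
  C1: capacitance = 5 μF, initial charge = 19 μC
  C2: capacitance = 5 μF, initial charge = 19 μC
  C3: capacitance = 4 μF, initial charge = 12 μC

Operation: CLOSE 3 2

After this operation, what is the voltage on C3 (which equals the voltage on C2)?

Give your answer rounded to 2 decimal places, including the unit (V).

Initial: C1(5μF, Q=19μC, V=3.80V), C2(5μF, Q=19μC, V=3.80V), C3(4μF, Q=12μC, V=3.00V)
Op 1: CLOSE 3-2: Q_total=31.00, C_total=9.00, V=3.44; Q3=13.78, Q2=17.22; dissipated=0.711

Answer: 3.44 V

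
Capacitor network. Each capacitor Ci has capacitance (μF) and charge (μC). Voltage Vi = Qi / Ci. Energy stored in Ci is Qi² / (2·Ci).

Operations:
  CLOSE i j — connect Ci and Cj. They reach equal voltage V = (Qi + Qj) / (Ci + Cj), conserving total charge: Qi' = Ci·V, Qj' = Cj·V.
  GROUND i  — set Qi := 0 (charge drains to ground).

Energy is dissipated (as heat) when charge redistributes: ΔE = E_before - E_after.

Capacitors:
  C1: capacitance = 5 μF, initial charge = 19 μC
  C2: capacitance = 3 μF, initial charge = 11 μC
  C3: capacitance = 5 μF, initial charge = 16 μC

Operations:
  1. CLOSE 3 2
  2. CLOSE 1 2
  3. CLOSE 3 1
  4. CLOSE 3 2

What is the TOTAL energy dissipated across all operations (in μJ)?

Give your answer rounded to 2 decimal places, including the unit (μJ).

Answer: 0.48 μJ

Derivation:
Initial: C1(5μF, Q=19μC, V=3.80V), C2(3μF, Q=11μC, V=3.67V), C3(5μF, Q=16μC, V=3.20V)
Op 1: CLOSE 3-2: Q_total=27.00, C_total=8.00, V=3.38; Q3=16.88, Q2=10.12; dissipated=0.204
Op 2: CLOSE 1-2: Q_total=29.12, C_total=8.00, V=3.64; Q1=18.20, Q2=10.92; dissipated=0.169
Op 3: CLOSE 3-1: Q_total=35.08, C_total=10.00, V=3.51; Q3=17.54, Q1=17.54; dissipated=0.088
Op 4: CLOSE 3-2: Q_total=28.46, C_total=8.00, V=3.56; Q3=17.79, Q2=10.67; dissipated=0.017
Total dissipated: 0.478 μJ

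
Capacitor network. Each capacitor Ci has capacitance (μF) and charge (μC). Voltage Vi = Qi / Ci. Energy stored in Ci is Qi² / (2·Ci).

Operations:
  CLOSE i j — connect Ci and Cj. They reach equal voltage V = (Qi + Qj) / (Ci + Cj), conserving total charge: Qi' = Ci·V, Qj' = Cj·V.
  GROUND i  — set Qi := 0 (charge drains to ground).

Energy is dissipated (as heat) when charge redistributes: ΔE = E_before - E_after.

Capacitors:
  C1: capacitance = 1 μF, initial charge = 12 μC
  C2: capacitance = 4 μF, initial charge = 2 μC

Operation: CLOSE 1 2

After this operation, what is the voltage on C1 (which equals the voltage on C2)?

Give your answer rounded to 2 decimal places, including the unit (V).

Initial: C1(1μF, Q=12μC, V=12.00V), C2(4μF, Q=2μC, V=0.50V)
Op 1: CLOSE 1-2: Q_total=14.00, C_total=5.00, V=2.80; Q1=2.80, Q2=11.20; dissipated=52.900

Answer: 2.80 V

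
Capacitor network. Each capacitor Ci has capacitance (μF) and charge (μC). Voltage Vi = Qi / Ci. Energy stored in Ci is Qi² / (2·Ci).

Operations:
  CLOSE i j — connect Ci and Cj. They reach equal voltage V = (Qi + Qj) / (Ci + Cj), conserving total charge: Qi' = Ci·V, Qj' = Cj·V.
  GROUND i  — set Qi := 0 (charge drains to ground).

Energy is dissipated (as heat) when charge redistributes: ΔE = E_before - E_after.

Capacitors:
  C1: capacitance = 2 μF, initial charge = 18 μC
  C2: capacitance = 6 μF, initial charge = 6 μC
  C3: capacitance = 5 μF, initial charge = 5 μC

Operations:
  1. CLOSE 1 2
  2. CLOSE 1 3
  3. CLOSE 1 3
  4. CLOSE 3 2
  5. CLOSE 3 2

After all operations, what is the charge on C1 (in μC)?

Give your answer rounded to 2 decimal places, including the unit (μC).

Initial: C1(2μF, Q=18μC, V=9.00V), C2(6μF, Q=6μC, V=1.00V), C3(5μF, Q=5μC, V=1.00V)
Op 1: CLOSE 1-2: Q_total=24.00, C_total=8.00, V=3.00; Q1=6.00, Q2=18.00; dissipated=48.000
Op 2: CLOSE 1-3: Q_total=11.00, C_total=7.00, V=1.57; Q1=3.14, Q3=7.86; dissipated=2.857
Op 3: CLOSE 1-3: Q_total=11.00, C_total=7.00, V=1.57; Q1=3.14, Q3=7.86; dissipated=0.000
Op 4: CLOSE 3-2: Q_total=25.86, C_total=11.00, V=2.35; Q3=11.75, Q2=14.10; dissipated=2.783
Op 5: CLOSE 3-2: Q_total=25.86, C_total=11.00, V=2.35; Q3=11.75, Q2=14.10; dissipated=0.000
Final charges: Q1=3.14, Q2=14.10, Q3=11.75

Answer: 3.14 μC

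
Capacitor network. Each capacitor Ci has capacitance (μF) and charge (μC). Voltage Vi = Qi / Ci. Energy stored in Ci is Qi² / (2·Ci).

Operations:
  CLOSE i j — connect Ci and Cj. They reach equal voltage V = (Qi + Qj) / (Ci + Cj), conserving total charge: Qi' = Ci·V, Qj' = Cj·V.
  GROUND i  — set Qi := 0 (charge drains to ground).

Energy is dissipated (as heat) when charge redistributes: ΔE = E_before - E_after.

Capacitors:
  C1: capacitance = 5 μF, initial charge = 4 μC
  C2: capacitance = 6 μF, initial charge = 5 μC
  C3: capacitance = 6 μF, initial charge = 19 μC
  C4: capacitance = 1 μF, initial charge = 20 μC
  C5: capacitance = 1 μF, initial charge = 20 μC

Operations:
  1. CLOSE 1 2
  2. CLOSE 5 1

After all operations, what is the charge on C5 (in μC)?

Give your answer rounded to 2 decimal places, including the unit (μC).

Initial: C1(5μF, Q=4μC, V=0.80V), C2(6μF, Q=5μC, V=0.83V), C3(6μF, Q=19μC, V=3.17V), C4(1μF, Q=20μC, V=20.00V), C5(1μF, Q=20μC, V=20.00V)
Op 1: CLOSE 1-2: Q_total=9.00, C_total=11.00, V=0.82; Q1=4.09, Q2=4.91; dissipated=0.002
Op 2: CLOSE 5-1: Q_total=24.09, C_total=6.00, V=4.02; Q5=4.02, Q1=20.08; dissipated=153.309
Final charges: Q1=20.08, Q2=4.91, Q3=19.00, Q4=20.00, Q5=4.02

Answer: 4.02 μC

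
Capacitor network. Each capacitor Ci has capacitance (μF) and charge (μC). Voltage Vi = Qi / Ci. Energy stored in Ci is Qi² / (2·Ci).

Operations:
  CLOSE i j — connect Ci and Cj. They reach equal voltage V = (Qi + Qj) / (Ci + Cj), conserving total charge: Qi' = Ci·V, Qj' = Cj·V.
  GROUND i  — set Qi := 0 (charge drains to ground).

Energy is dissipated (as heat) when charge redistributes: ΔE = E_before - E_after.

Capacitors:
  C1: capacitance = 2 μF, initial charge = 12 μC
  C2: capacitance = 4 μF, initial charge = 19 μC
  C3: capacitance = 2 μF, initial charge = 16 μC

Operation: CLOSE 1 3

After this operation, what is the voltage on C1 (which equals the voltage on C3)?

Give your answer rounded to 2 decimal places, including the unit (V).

Answer: 7.00 V

Derivation:
Initial: C1(2μF, Q=12μC, V=6.00V), C2(4μF, Q=19μC, V=4.75V), C3(2μF, Q=16μC, V=8.00V)
Op 1: CLOSE 1-3: Q_total=28.00, C_total=4.00, V=7.00; Q1=14.00, Q3=14.00; dissipated=2.000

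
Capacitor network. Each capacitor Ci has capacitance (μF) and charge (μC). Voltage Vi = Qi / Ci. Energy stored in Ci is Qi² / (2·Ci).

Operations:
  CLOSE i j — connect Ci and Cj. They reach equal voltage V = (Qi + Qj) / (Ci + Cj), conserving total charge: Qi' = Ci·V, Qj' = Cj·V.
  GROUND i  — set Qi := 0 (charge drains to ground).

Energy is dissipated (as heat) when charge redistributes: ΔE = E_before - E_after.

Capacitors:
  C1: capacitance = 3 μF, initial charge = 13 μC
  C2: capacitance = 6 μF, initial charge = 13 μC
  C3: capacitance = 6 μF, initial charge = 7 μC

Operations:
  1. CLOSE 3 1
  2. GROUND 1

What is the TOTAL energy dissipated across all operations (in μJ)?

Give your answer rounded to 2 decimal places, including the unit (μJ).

Answer: 17.44 μJ

Derivation:
Initial: C1(3μF, Q=13μC, V=4.33V), C2(6μF, Q=13μC, V=2.17V), C3(6μF, Q=7μC, V=1.17V)
Op 1: CLOSE 3-1: Q_total=20.00, C_total=9.00, V=2.22; Q3=13.33, Q1=6.67; dissipated=10.028
Op 2: GROUND 1: Q1=0; energy lost=7.407
Total dissipated: 17.435 μJ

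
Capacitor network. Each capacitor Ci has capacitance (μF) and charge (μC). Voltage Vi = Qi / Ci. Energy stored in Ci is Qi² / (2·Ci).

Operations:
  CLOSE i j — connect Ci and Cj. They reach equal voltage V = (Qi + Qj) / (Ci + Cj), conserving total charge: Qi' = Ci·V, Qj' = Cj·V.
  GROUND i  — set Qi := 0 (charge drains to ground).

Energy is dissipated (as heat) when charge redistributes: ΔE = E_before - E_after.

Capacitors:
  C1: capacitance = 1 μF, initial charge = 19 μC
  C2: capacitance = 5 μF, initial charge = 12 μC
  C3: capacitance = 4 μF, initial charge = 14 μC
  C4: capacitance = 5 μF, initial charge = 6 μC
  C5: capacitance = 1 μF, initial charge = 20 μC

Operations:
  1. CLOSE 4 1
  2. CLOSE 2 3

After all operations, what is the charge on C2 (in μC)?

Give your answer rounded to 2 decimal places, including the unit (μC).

Answer: 14.44 μC

Derivation:
Initial: C1(1μF, Q=19μC, V=19.00V), C2(5μF, Q=12μC, V=2.40V), C3(4μF, Q=14μC, V=3.50V), C4(5μF, Q=6μC, V=1.20V), C5(1μF, Q=20μC, V=20.00V)
Op 1: CLOSE 4-1: Q_total=25.00, C_total=6.00, V=4.17; Q4=20.83, Q1=4.17; dissipated=132.017
Op 2: CLOSE 2-3: Q_total=26.00, C_total=9.00, V=2.89; Q2=14.44, Q3=11.56; dissipated=1.344
Final charges: Q1=4.17, Q2=14.44, Q3=11.56, Q4=20.83, Q5=20.00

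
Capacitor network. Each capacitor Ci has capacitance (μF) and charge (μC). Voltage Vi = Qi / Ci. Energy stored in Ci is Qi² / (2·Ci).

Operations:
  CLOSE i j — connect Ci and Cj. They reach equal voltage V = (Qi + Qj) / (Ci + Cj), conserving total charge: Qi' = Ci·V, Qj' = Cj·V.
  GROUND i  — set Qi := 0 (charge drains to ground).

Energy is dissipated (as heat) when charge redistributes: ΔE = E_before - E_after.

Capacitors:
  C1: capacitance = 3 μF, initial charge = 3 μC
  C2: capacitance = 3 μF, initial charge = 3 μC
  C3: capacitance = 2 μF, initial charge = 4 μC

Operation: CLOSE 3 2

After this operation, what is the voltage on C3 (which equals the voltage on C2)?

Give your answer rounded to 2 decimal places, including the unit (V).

Initial: C1(3μF, Q=3μC, V=1.00V), C2(3μF, Q=3μC, V=1.00V), C3(2μF, Q=4μC, V=2.00V)
Op 1: CLOSE 3-2: Q_total=7.00, C_total=5.00, V=1.40; Q3=2.80, Q2=4.20; dissipated=0.600

Answer: 1.40 V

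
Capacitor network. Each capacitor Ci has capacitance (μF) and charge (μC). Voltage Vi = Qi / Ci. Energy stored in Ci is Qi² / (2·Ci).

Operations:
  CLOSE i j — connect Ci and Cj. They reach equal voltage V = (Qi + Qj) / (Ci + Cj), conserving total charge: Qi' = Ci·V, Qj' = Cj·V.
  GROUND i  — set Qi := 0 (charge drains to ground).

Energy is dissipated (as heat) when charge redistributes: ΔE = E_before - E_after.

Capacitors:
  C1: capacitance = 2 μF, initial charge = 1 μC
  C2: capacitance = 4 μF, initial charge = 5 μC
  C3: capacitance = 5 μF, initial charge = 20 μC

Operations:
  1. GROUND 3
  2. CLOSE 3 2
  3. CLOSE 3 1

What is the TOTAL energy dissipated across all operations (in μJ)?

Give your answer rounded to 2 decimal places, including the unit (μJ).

Initial: C1(2μF, Q=1μC, V=0.50V), C2(4μF, Q=5μC, V=1.25V), C3(5μF, Q=20μC, V=4.00V)
Op 1: GROUND 3: Q3=0; energy lost=40.000
Op 2: CLOSE 3-2: Q_total=5.00, C_total=9.00, V=0.56; Q3=2.78, Q2=2.22; dissipated=1.736
Op 3: CLOSE 3-1: Q_total=3.78, C_total=7.00, V=0.54; Q3=2.70, Q1=1.08; dissipated=0.002
Total dissipated: 41.738 μJ

Answer: 41.74 μJ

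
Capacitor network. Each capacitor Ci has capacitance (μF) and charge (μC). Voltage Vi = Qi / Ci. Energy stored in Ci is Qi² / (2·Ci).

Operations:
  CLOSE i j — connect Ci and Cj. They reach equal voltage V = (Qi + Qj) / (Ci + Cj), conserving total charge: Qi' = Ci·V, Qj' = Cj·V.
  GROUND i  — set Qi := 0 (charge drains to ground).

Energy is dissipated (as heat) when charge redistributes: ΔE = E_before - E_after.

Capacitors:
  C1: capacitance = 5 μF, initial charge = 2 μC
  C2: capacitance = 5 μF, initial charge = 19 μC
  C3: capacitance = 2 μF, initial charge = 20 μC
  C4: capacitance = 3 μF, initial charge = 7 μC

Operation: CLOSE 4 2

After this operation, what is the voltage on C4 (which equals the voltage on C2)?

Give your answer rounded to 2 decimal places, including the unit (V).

Initial: C1(5μF, Q=2μC, V=0.40V), C2(5μF, Q=19μC, V=3.80V), C3(2μF, Q=20μC, V=10.00V), C4(3μF, Q=7μC, V=2.33V)
Op 1: CLOSE 4-2: Q_total=26.00, C_total=8.00, V=3.25; Q4=9.75, Q2=16.25; dissipated=2.017

Answer: 3.25 V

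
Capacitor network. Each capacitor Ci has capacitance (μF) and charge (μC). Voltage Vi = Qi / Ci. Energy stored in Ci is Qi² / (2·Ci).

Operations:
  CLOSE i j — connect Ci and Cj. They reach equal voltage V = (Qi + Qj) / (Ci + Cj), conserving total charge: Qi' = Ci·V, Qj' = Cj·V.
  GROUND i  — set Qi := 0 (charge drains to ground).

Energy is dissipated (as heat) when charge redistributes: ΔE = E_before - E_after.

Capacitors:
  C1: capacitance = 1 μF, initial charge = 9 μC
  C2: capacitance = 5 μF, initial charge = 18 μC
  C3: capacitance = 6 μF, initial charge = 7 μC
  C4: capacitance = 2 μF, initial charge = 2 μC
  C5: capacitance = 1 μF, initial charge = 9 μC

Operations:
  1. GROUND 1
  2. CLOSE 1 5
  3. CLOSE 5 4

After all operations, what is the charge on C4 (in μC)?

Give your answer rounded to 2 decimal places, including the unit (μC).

Initial: C1(1μF, Q=9μC, V=9.00V), C2(5μF, Q=18μC, V=3.60V), C3(6μF, Q=7μC, V=1.17V), C4(2μF, Q=2μC, V=1.00V), C5(1μF, Q=9μC, V=9.00V)
Op 1: GROUND 1: Q1=0; energy lost=40.500
Op 2: CLOSE 1-5: Q_total=9.00, C_total=2.00, V=4.50; Q1=4.50, Q5=4.50; dissipated=20.250
Op 3: CLOSE 5-4: Q_total=6.50, C_total=3.00, V=2.17; Q5=2.17, Q4=4.33; dissipated=4.083
Final charges: Q1=4.50, Q2=18.00, Q3=7.00, Q4=4.33, Q5=2.17

Answer: 4.33 μC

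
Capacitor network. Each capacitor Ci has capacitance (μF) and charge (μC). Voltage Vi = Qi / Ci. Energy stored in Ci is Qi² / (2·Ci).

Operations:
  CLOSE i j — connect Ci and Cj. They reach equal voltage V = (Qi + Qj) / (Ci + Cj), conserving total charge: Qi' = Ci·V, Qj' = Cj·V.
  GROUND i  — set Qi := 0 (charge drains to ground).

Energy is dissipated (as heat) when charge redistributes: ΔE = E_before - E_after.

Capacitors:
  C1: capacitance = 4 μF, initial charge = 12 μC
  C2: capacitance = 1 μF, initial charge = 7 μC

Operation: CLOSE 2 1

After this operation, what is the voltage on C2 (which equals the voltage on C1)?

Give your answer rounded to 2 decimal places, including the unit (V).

Initial: C1(4μF, Q=12μC, V=3.00V), C2(1μF, Q=7μC, V=7.00V)
Op 1: CLOSE 2-1: Q_total=19.00, C_total=5.00, V=3.80; Q2=3.80, Q1=15.20; dissipated=6.400

Answer: 3.80 V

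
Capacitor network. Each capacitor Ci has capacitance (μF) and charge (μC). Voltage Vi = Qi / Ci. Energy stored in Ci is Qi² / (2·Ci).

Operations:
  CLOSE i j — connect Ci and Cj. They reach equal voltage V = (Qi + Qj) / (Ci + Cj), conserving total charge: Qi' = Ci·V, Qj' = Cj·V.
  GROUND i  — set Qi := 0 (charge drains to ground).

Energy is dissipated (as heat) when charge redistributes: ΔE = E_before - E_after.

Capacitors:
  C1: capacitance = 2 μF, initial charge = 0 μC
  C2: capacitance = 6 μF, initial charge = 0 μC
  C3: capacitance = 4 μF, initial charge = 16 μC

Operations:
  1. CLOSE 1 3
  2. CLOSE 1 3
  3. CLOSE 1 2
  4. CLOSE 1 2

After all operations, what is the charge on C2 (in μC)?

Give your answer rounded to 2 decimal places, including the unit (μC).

Answer: 4.00 μC

Derivation:
Initial: C1(2μF, Q=0μC, V=0.00V), C2(6μF, Q=0μC, V=0.00V), C3(4μF, Q=16μC, V=4.00V)
Op 1: CLOSE 1-3: Q_total=16.00, C_total=6.00, V=2.67; Q1=5.33, Q3=10.67; dissipated=10.667
Op 2: CLOSE 1-3: Q_total=16.00, C_total=6.00, V=2.67; Q1=5.33, Q3=10.67; dissipated=0.000
Op 3: CLOSE 1-2: Q_total=5.33, C_total=8.00, V=0.67; Q1=1.33, Q2=4.00; dissipated=5.333
Op 4: CLOSE 1-2: Q_total=5.33, C_total=8.00, V=0.67; Q1=1.33, Q2=4.00; dissipated=0.000
Final charges: Q1=1.33, Q2=4.00, Q3=10.67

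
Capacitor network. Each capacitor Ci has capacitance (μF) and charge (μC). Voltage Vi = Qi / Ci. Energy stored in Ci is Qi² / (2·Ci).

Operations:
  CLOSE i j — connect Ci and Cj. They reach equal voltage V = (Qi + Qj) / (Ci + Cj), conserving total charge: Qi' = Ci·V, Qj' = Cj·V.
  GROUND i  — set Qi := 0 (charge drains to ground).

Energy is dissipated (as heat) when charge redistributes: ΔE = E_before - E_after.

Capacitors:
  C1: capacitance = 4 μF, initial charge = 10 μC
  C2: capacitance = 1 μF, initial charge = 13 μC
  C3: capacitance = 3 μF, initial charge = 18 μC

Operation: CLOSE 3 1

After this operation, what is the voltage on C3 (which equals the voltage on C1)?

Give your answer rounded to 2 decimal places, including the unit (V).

Initial: C1(4μF, Q=10μC, V=2.50V), C2(1μF, Q=13μC, V=13.00V), C3(3μF, Q=18μC, V=6.00V)
Op 1: CLOSE 3-1: Q_total=28.00, C_total=7.00, V=4.00; Q3=12.00, Q1=16.00; dissipated=10.500

Answer: 4.00 V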